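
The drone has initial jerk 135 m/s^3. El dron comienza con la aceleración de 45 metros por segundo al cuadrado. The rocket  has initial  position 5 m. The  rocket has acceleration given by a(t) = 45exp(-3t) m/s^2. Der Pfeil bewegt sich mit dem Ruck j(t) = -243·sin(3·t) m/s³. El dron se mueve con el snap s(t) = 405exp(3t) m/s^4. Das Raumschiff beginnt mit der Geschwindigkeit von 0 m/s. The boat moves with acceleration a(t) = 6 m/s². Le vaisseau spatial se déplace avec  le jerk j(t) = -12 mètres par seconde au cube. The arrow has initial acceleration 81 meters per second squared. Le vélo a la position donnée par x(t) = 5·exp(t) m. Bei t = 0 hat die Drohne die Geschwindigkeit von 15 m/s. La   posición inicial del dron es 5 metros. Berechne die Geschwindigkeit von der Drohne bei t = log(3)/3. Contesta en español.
Debemos encontrar la antiderivada de nuestra ecuación del snap s(t) = 405·exp(3·t) 3 veces. La integral del snap es la sacudida. Usando j(0) = 135, obtenemos j(t) = 135·exp(3·t). Tomando ∫j(t)dt y aplicando a(0) = 45, encontramos a(t) = 45·exp(3·t). La integral de la aceleración, con v(0) = 15, da la velocidad: v(t) = 15·exp(3·t). Tenemos la velocidad v(t) = 15·exp(3·t). Sustituyendo t = log(3)/3: v(log(3)/3) = 45.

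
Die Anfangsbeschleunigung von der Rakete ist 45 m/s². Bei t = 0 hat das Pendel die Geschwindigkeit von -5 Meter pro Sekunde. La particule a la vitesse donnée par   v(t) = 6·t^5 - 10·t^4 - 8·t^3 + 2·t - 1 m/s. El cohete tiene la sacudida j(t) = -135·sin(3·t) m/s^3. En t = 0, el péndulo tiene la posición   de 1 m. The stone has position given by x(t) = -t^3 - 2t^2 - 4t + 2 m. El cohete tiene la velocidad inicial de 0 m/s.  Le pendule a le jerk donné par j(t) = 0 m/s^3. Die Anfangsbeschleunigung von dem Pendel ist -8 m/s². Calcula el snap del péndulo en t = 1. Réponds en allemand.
Wir müssen unsere Gleichung für den Ruck j(t) = 0 1-mal ableiten. Durch Ableiten von dem Ruck erhalten wir den Snap: s(t) = 0. Wir haben den Snap s(t) = 0. Durch Einsetzen von t = 1: s(1) = 0.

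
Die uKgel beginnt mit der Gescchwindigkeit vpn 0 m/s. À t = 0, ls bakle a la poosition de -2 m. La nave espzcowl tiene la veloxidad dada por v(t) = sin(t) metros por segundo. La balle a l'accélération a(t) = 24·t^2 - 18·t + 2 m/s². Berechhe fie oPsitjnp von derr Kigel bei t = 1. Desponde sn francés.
En partant de l'accélération a(t) = 24·t^2 - 18·t + 2, nous prenons 2 intégrales. En prenant ∫a(t)dt et en appliquant v(0) = 0, nous trouvons v(t) = t·(8·t^2 - 9·t + 2). La primitive de la vitesse, avec x(0) = -2, donne la position: x(t) = 2·t^4 - 3·t^3 + t^2 - 2. En utilisant x(t) = 2·t^4 - 3·t^3 + t^2 - 2 et en substituant t = 1, nous trouvons x = -2.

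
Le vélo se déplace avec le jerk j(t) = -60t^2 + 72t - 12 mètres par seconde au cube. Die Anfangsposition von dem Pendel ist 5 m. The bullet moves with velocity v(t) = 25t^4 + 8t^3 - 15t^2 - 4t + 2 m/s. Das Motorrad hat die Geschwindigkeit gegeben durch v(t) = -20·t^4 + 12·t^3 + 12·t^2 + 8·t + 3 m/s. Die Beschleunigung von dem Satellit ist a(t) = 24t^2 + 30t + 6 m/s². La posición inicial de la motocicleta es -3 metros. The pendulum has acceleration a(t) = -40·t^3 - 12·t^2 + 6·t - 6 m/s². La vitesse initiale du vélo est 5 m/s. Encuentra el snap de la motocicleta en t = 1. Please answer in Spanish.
Para resolver esto, necesitamos tomar 3 derivadas de nuestra ecuación de la velocidad v(t) = -20·t^4 + 12·t^3 + 12·t^2 + 8·t + 3. La derivada de la velocidad da la aceleración: a(t) = -80·t^3 + 36·t^2 + 24·t + 8. Tomando d/dt de a(t), encontramos j(t) = -240·t^2 + 72·t + 24. La derivada de la sacudida da el snap: s(t) = 72 - 480·t. Usando s(t) = 72 - 480·t y sustituyendo t = 1, encontramos s = -408.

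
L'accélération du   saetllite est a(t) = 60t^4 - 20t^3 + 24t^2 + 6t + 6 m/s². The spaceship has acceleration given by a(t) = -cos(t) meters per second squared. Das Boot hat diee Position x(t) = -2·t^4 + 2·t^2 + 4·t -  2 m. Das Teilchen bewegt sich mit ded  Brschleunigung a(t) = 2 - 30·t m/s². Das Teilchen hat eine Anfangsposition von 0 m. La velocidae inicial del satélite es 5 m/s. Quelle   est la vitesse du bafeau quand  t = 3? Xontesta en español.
Para resolver esto, necesitamos tomar 1 derivada de nuestra ecuación de la posición x(t) = -2·t^4 + 2·t^2 + 4·t - 2. La derivada de la posición da la velocidad: v(t) = -8·t^3 + 4·t + 4. Usando v(t) = -8·t^3 + 4·t + 4 y sustituyendo t = 3, encontramos v = -200.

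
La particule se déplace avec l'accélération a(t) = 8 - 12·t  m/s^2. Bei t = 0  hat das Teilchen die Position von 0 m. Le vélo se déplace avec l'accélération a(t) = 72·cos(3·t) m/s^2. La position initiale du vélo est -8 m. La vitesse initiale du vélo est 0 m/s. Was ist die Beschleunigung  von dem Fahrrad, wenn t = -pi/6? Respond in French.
Nous avons l'accélération a(t) = 72·cos(3·t). En substituant t = -pi/6: a(-pi/6) = 0.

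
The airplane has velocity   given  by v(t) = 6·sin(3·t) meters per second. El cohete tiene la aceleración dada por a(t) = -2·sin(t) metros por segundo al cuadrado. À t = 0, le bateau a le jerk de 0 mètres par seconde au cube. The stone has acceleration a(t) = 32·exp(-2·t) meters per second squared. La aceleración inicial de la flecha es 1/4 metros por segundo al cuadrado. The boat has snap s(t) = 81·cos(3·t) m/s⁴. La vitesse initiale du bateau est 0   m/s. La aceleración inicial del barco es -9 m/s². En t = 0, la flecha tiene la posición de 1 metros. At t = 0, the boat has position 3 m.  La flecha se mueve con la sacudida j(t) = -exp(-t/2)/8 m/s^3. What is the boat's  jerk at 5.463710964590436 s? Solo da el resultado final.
j(5.463710964590436) = -17.0438708484656.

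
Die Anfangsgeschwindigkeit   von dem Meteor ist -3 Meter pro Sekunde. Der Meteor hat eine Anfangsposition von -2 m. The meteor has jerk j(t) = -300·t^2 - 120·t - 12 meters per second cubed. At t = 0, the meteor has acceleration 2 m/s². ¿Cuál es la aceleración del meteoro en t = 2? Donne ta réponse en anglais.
We must find the integral of our jerk equation j(t) = -300·t^2 - 120·t - 12 1 time. Taking ∫j(t)dt and applying a(0) = 2, we find a(t) = -100·t^3 - 60·t^2 - 12·t + 2. From the given acceleration equation a(t) = -100·t^3 - 60·t^2 - 12·t + 2, we substitute t = 2 to get a = -1062.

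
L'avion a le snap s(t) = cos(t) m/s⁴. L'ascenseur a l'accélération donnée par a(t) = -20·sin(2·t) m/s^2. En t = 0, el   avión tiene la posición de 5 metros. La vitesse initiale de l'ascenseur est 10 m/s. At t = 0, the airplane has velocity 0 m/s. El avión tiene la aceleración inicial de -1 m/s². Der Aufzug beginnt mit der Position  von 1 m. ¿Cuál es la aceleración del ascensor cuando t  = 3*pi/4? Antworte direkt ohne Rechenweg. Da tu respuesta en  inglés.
The answer is 20.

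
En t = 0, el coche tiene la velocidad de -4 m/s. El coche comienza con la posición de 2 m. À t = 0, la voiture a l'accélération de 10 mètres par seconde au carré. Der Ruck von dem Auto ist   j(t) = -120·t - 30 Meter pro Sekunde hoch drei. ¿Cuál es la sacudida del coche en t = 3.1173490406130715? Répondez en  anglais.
From the given jerk equation j(t) = -120·t - 30, we substitute t = 3.1173490406130715 to get j = -404.081884873569.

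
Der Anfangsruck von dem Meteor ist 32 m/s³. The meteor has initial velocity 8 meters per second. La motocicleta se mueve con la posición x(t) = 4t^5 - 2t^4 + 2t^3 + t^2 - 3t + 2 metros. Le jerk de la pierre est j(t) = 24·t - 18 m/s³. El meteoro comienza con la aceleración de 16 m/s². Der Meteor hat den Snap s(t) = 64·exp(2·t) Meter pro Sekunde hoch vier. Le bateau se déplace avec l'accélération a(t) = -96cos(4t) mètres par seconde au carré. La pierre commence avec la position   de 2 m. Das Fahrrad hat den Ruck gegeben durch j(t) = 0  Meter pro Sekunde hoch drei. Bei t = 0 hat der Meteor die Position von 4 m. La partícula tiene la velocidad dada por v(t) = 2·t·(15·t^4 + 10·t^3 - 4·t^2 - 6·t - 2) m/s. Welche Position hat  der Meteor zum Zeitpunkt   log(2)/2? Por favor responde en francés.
Nous devons intégrer notre équation du snap s(t) = 64·exp(2·t) 4 fois. L'intégrale du snap est le jerk. En utilisant j(0) = 32, nous obtenons j(t) = 32·exp(2·t). En prenant ∫j(t)dt et en appliquant a(0) = 16, nous trouvons a(t) = 16·exp(2·t). L'intégrale de l'accélération, avec v(0) = 8, donne la vitesse: v(t) = 8·exp(2·t). En prenant ∫v(t)dt et en appliquant x(0) = 4, nous trouvons x(t) = 4·exp(2·t). En utilisant x(t) = 4·exp(2·t) et en substituant t = log(2)/2, nous trouvons x = 8.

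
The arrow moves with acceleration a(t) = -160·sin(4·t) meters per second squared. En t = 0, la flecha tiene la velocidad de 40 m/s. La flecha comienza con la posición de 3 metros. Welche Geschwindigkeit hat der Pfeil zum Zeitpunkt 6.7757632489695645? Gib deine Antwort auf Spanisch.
Necesitamos integrar nuestra ecuación de la aceleración a(t) = -160·sin(4·t) 1 vez. Tomando ∫a(t)dt y aplicando v(0) = 40, encontramos v(t) = 40·cos(4·t). De la ecuación de la velocidad v(t) = 40·cos(4·t), sustituimos t = 6.7757632489695645 para obtener v = -15.5588795051893.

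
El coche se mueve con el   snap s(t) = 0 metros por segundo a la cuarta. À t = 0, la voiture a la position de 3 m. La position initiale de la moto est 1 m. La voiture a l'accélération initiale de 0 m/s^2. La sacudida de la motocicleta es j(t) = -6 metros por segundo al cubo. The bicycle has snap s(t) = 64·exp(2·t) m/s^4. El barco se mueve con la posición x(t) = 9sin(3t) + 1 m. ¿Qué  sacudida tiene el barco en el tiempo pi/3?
Debemos derivar nuestra ecuación de la posición x(t) = 9·sin(3·t) + 1 3 veces. Tomando d/dt de x(t), encontramos v(t) = 27·cos(3·t). Derivando la velocidad, obtenemos la aceleración: a(t) = -81·sin(3·t). Tomando d/dt de a(t), encontramos j(t) = -243·cos(3·t). Usando j(t) = -243·cos(3·t) y sustituyendo t = pi/3, encontramos j = 243.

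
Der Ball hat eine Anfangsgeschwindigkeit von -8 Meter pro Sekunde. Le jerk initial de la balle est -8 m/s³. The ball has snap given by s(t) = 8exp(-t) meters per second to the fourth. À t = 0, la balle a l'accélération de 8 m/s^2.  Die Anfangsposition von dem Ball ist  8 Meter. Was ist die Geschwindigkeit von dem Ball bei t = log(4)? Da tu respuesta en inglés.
To find the answer, we compute 3 integrals of s(t) = 8·exp(-t). Finding the antiderivative of s(t) and using j(0) = -8: j(t) = -8·exp(-t). Finding the integral of j(t) and using a(0) = 8: a(t) = 8·exp(-t). The antiderivative of acceleration is velocity. Using v(0) = -8, we get v(t) = -8·exp(-t). From the given velocity equation v(t) = -8·exp(-t), we substitute t = log(4) to get v = -2.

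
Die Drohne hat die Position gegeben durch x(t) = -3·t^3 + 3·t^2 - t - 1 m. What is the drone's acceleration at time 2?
We must differentiate our position equation x(t) = -3·t^3 + 3·t^2 - t - 1 2 times. The derivative of position gives velocity: v(t) = -9·t^2 + 6·t - 1. Differentiating velocity, we get acceleration: a(t) = 6 - 18·t. We have acceleration a(t) = 6 - 18·t. Substituting t = 2: a(2) = -30.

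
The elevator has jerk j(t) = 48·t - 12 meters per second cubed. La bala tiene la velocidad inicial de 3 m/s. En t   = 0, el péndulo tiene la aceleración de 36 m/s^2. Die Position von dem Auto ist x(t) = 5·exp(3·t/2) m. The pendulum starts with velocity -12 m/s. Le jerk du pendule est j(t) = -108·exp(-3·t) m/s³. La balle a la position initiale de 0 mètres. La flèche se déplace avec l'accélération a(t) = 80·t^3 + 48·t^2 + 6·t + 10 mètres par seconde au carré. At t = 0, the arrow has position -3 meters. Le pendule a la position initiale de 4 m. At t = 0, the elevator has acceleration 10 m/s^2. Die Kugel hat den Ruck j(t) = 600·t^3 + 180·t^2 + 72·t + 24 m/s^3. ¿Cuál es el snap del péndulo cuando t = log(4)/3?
Debemos derivar nuestra ecuación de la sacudida j(t) = -108·exp(-3·t) 1 vez. La derivada de la sacudida da el snap: s(t) = 324·exp(-3·t). Usando s(t) = 324·exp(-3·t) y sustituyendo t = log(4)/3, encontramos s = 81.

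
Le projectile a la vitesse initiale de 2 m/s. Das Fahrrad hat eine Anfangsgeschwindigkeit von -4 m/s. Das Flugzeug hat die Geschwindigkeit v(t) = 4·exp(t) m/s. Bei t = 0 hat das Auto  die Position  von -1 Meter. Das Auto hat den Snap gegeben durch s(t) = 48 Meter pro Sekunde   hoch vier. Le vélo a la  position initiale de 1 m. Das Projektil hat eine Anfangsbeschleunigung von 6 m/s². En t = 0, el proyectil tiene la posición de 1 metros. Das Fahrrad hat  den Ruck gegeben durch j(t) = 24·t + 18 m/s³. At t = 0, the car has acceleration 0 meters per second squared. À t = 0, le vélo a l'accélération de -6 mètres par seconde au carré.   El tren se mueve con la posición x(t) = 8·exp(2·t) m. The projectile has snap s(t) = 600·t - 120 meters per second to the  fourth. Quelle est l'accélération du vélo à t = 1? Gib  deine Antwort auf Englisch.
To find the answer, we compute 1 antiderivative of j(t) = 24·t + 18. The antiderivative of jerk, with a(0) = -6, gives acceleration: a(t) = 12·t^2 + 18·t - 6. We have acceleration a(t) = 12·t^2 + 18·t - 6. Substituting t = 1: a(1) = 24.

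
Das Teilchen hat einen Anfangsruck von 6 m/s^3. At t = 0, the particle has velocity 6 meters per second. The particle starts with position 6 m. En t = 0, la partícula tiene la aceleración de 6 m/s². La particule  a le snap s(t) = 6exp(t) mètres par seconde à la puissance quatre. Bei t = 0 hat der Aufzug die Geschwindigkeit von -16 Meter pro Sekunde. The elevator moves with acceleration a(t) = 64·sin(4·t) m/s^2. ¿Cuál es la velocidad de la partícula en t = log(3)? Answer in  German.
Wir müssen unsere Gleichung für den Snap s(t) = 6·exp(t) 3-mal integrieren. Durch Integration von dem Snap und Verwendung der Anfangsbedingung j(0) = 6, erhalten wir j(t) = 6·exp(t). Die Stammfunktion von dem Ruck, mit a(0) = 6, ergibt die Beschleunigung: a(t) = 6·exp(t). Die Stammfunktion von der Beschleunigung ist die Geschwindigkeit. Mit v(0) = 6 erhalten wir v(t) = 6·exp(t). Mit v(t) = 6·exp(t) und Einsetzen von t = log(3), finden wir v = 18.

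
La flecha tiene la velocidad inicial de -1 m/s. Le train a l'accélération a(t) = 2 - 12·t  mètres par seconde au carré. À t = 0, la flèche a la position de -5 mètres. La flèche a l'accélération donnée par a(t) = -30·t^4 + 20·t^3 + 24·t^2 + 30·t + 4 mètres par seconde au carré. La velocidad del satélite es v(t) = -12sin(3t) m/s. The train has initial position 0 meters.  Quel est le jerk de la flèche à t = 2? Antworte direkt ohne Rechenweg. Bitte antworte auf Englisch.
j(2) = -594.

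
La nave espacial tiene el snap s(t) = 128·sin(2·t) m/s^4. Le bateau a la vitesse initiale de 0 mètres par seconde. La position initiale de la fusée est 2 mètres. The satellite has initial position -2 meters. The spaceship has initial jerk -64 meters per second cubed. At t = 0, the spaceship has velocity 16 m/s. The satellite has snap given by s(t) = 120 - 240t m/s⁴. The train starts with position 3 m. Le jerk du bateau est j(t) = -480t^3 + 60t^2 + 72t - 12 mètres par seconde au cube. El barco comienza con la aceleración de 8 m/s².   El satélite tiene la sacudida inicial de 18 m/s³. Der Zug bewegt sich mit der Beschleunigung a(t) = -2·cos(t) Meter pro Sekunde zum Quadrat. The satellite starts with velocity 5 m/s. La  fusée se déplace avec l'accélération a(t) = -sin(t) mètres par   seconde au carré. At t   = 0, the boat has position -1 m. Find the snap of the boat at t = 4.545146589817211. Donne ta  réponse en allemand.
Ausgehend von dem Ruck j(t) = -480·t^3 + 60·t^2 + 72·t - 12, nehmen wir 1 Ableitung. Durch Ableiten von dem Ruck erhalten wir den Snap: s(t) = -1440·t^2 + 120·t + 72. Aus der Gleichung für den Snap s(t) = -1440·t^2 + 120·t + 72, setzen wir t = 4.545146589817211 ein und erhalten s = -29130.6172422368.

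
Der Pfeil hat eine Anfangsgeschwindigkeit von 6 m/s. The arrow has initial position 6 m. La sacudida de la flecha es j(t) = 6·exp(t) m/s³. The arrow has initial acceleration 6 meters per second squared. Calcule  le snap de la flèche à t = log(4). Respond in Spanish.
Debemos derivar nuestra ecuación de la sacudida j(t) = 6·exp(t) 1 vez. Tomando d/dt de j(t), encontramos s(t) = 6·exp(t). De la ecuación del snap s(t) = 6·exp(t), sustituimos t = log(4) para obtener s = 24.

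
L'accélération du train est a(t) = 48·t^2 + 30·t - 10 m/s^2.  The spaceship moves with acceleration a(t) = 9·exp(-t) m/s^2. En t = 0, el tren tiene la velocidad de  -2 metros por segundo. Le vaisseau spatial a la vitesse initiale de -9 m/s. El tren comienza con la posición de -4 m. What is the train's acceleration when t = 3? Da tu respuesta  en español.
Usando a(t) = 48·t^2 + 30·t - 10 y sustituyendo t = 3, encontramos a = 512.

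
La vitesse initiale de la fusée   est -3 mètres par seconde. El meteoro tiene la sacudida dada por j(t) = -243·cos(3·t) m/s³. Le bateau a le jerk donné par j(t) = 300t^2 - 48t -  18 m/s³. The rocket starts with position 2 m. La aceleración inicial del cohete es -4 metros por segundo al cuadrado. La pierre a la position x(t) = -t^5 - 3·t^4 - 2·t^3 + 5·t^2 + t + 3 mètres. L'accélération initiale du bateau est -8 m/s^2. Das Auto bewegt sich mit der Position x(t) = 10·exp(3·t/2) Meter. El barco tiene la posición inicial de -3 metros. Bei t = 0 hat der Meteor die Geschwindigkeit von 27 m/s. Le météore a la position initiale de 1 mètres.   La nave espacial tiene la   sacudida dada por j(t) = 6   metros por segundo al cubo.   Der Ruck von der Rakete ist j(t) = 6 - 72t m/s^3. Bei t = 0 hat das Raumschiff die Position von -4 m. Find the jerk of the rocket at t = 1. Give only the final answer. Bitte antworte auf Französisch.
j(1) = -66.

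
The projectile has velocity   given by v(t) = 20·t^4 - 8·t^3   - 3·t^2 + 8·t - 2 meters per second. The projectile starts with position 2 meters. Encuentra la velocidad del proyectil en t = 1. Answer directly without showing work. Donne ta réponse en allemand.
Die Antwort ist 15.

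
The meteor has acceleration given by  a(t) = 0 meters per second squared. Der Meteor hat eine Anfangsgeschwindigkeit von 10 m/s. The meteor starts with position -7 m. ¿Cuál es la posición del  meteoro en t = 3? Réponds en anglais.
To solve this, we need to take 2 antiderivatives of our acceleration equation a(t) = 0. Taking ∫a(t)dt and applying v(0) = 10, we find v(t) = 10. Integrating velocity and using the initial condition x(0) = -7, we get x(t) = 10·t - 7. Using x(t) = 10·t - 7 and substituting t = 3, we find x = 23.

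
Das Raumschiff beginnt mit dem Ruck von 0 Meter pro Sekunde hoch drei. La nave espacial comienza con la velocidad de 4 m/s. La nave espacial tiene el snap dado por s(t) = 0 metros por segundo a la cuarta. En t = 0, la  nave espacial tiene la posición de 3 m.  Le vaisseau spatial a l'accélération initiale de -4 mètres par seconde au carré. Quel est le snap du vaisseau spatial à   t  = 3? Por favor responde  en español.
De la ecuación del snap s(t) = 0, sustituimos t = 3 para obtener s = 0.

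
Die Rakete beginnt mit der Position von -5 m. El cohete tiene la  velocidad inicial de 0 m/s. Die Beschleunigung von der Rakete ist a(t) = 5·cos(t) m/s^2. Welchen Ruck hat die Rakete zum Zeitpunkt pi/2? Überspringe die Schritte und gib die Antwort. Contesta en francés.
À t = pi/2, j = -5.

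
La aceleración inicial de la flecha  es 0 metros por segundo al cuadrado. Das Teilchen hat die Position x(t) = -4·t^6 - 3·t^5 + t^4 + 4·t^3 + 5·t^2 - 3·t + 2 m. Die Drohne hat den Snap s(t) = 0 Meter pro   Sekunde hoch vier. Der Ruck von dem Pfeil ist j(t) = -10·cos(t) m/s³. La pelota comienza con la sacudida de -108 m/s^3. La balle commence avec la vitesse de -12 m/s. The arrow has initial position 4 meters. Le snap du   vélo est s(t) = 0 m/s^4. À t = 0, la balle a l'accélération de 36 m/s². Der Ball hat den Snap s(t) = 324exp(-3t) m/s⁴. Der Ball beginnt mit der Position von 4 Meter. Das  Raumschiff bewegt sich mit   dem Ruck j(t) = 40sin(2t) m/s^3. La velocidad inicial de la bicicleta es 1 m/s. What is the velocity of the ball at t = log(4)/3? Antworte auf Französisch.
Nous devons intégrer notre équation du snap s(t) = 324·exp(-3·t) 3 fois. La primitive du snap est le jerk. En utilisant j(0) = -108, nous obtenons j(t) = -108·exp(-3·t). En intégrant le jerk et en utilisant la condition initiale a(0) = 36, nous obtenons a(t) = 36·exp(-3·t). L'intégrale de l'accélération, avec v(0) = -12, donne la vitesse: v(t) = -12·exp(-3·t). En utilisant v(t) = -12·exp(-3·t) et en substituant t = log(4)/3, nous trouvons v = -3.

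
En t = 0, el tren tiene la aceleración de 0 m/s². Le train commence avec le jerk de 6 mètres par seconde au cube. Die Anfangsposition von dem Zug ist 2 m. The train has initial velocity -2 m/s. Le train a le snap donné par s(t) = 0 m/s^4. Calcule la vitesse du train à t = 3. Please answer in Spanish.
Partiendo del snap s(t) = 0, tomamos 3 antiderivadas. La antiderivada del snap, con j(0) = 6, da la sacudida: j(t) = 6. La integral de la sacudida es la aceleración. Usando a(0) = 0, obtenemos a(t) = 6·t. Integrando la aceleración y usando la condición inicial v(0) = -2, obtenemos v(t) = 3·t^2 - 2. De la ecuación de la velocidad v(t) = 3·t^2 - 2, sustituimos t = 3 para obtener v = 25.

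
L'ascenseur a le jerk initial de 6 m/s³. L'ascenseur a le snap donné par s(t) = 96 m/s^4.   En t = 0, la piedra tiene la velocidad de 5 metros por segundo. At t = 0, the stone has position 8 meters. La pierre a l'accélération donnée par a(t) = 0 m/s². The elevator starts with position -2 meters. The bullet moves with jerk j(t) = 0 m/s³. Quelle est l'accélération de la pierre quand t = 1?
Nous avons l'accélération a(t) = 0. En substituant t = 1: a(1) = 0.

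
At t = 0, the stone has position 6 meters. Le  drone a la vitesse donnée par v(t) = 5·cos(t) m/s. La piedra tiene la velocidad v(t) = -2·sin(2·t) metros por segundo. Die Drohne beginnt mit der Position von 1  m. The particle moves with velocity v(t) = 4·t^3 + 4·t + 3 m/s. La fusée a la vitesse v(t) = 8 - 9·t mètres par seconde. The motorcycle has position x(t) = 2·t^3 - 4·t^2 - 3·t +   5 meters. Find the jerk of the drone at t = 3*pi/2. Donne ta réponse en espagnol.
Debemos derivar nuestra ecuación de la velocidad v(t) = 5·cos(t) 2 veces. Derivando la velocidad, obtenemos la aceleración: a(t) = -5·sin(t). La derivada de la aceleración da la sacudida: j(t) = -5·cos(t). Usando j(t) = -5·cos(t) y sustituyendo t = 3*pi/2, encontramos j = 0.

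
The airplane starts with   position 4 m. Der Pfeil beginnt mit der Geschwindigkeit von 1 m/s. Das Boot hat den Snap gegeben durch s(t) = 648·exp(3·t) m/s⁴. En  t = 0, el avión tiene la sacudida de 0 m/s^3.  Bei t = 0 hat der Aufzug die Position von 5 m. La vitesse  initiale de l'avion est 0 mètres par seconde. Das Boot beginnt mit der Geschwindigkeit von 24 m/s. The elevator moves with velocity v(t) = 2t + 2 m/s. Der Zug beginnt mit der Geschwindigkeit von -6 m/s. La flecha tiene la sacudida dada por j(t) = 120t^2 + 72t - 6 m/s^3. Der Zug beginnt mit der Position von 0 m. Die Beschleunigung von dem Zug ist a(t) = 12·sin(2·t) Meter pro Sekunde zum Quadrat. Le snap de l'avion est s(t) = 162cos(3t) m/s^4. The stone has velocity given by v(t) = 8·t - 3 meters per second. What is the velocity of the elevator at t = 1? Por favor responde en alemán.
Aus der Gleichung für die Geschwindigkeit v(t) = 2·t + 2, setzen wir t = 1 ein und erhalten v = 4.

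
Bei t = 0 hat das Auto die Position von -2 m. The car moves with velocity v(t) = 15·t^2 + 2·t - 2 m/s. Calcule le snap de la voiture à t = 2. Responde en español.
Debemos derivar nuestra ecuación de la velocidad v(t) = 15·t^2 + 2·t - 2 3 veces. Tomando d/dt de v(t), encontramos a(t) = 30·t + 2. Derivando la aceleración, obtenemos la sacudida: j(t) = 30. Tomando d/dt de j(t), encontramos s(t) = 0. Usando s(t) = 0 y sustituyendo t = 2, encontramos s = 0.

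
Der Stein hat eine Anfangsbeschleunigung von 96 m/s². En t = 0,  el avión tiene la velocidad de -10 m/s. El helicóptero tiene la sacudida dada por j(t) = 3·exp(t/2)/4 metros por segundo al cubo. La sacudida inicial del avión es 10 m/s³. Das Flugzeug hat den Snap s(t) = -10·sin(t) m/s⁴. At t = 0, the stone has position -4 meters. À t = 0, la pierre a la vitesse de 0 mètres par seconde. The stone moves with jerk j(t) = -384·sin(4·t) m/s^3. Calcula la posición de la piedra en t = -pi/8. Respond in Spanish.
Para resolver esto, necesitamos tomar 3 antiderivadas de nuestra ecuación de la sacudida j(t) = -384·sin(4·t). La integral de la sacudida, con a(0) = 96, da la aceleración: a(t) = 96·cos(4·t). La antiderivada de la aceleración, con v(0) = 0, da la velocidad: v(t) = 24·sin(4·t). Integrando la velocidad y usando la condición inicial x(0) = -4, obtenemos x(t) = 2 - 6·cos(4·t). Usando x(t) = 2 - 6·cos(4·t) y sustituyendo t = -pi/8, encontramos x = 2.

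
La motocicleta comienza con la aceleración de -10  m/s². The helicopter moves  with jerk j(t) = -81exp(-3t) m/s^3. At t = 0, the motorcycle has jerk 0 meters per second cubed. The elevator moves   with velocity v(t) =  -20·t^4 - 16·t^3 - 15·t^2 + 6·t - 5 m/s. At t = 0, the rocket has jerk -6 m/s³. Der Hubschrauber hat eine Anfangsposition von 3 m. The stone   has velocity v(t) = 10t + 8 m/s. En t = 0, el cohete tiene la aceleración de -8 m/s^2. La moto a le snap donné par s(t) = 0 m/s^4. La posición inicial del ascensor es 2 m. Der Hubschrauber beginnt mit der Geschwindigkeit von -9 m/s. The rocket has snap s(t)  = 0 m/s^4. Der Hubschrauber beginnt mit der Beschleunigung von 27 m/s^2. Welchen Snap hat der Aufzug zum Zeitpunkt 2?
Wir müssen unsere Gleichung für die Geschwindigkeit v(t) = -20·t^4 - 16·t^3 - 15·t^2 + 6·t - 5 3-mal ableiten. Die Ableitung von der Geschwindigkeit ergibt die Beschleunigung: a(t) = -80·t^3 - 48·t^2 - 30·t + 6. Mit d/dt von a(t) finden wir j(t) = -240·t^2 - 96·t - 30. Die Ableitung von dem Ruck ergibt den Snap: s(t) = -480·t - 96. Aus der Gleichung für den Snap s(t) = -480·t - 96, setzen wir t = 2 ein und erhalten s = -1056.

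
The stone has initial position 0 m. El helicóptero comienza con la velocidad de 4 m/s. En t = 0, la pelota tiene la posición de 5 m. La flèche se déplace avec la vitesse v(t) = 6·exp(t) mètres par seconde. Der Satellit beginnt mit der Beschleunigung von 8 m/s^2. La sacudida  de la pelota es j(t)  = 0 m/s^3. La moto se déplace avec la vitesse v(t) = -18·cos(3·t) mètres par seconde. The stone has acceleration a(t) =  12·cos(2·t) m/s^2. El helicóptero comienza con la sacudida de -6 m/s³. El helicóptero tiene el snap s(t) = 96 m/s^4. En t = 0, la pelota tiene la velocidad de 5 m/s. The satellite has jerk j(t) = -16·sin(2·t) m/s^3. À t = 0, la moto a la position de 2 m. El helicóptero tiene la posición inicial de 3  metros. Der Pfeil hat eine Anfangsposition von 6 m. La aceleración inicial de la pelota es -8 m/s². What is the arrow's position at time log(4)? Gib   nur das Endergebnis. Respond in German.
Bei t = log(4), x = 24.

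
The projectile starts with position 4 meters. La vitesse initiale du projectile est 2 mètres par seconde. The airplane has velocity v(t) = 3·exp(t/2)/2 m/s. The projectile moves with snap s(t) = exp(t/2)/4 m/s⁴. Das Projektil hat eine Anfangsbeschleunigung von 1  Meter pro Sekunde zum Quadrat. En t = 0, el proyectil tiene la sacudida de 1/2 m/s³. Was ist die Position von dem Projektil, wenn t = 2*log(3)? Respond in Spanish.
Partiendo del snap s(t) = exp(t/2)/4, tomamos 4 antiderivadas. La antiderivada del snap, con j(0) = 1/2, da la sacudida: j(t) = exp(t/2)/2. La integral de la sacudida, con a(0) = 1, da la aceleración: a(t) = exp(t/2). La antiderivada de la aceleración, con v(0) = 2, da la velocidad: v(t) = 2·exp(t/2). Integrando la velocidad y usando la condición inicial x(0) = 4, obtenemos x(t) = 4·exp(t/2). Usando x(t) = 4·exp(t/2) y sustituyendo t = 2*log(3), encontramos x = 12.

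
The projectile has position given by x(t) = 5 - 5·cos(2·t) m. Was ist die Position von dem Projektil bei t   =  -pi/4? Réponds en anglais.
Using x(t) = 5 - 5·cos(2·t) and substituting t = -pi/4, we find x = 5.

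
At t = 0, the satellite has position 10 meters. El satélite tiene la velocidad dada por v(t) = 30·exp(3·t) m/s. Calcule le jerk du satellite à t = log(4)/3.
En partant de la vitesse v(t) = 30·exp(3·t), nous prenons 2 dérivées. La dérivée de la vitesse donne l'accélération: a(t) = 90·exp(3·t). En prenant d/dt de a(t), nous trouvons j(t) = 270·exp(3·t). De l'équation du jerk j(t) = 270·exp(3·t), nous substituons t = log(4)/3 pour obtenir j = 1080.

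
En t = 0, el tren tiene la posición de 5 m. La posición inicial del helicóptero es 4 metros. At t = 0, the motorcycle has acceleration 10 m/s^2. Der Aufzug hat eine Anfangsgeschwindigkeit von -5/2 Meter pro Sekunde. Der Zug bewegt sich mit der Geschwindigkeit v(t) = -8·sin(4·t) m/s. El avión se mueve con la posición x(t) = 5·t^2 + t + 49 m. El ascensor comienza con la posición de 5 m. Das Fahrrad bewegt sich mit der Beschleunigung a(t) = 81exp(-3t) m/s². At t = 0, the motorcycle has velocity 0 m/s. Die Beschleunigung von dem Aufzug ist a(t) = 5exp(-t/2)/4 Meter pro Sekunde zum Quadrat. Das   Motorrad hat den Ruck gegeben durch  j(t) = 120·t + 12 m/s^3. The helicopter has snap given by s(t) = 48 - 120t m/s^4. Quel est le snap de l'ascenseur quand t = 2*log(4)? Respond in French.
Nous devons dériver notre équation de l'accélération a(t) = 5·exp(-t/2)/4 2 fois. En prenant d/dt de a(t), nous trouvons j(t) = -5·exp(-t/2)/8. La dérivée du jerk donne le snap: s(t) = 5·exp(-t/2)/16. En utilisant s(t) = 5·exp(-t/2)/16 et en substituant t = 2*log(4), nous trouvons s = 5/64.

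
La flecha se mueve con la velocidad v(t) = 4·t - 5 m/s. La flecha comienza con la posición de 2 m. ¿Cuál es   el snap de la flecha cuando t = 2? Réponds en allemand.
Um dies zu lösen, müssen wir 3 Ableitungen unserer Gleichung für die Geschwindigkeit v(t) = 4·t - 5 nehmen. Die Ableitung von der Geschwindigkeit ergibt die Beschleunigung: a(t) = 4. Mit d/dt von a(t) finden wir j(t) = 0. Mit d/dt von j(t) finden wir s(t) = 0. Mit s(t) = 0 und Einsetzen von t = 2, finden wir s = 0.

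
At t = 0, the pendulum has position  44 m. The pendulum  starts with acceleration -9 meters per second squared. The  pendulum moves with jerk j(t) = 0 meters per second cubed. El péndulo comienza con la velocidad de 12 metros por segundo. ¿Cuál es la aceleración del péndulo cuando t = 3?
Debemos encontrar la antiderivada de nuestra ecuación de la sacudida j(t) = 0 1 vez. Tomando ∫j(t)dt y aplicando a(0) = -9, encontramos a(t) = -9. Usando a(t) = -9 y sustituyendo t = 3, encontramos a = -9.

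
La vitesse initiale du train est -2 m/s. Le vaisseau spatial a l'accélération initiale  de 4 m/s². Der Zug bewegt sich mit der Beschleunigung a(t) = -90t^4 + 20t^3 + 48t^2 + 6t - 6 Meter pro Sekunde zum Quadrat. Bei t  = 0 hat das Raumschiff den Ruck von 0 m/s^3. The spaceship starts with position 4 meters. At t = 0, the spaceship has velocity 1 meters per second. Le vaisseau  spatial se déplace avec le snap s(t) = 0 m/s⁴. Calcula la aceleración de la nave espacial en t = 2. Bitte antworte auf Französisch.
Pour résoudre ceci, nous devons prendre 2 intégrales de notre équation du snap s(t) = 0. La primitive du snap, avec j(0) = 0, donne le jerk: j(t) = 0. La primitive du jerk est l'accélération. En utilisant a(0) = 4, nous obtenons a(t) = 4. De l'équation de l'accélération a(t) = 4, nous substituons t = 2 pour obtenir a = 4.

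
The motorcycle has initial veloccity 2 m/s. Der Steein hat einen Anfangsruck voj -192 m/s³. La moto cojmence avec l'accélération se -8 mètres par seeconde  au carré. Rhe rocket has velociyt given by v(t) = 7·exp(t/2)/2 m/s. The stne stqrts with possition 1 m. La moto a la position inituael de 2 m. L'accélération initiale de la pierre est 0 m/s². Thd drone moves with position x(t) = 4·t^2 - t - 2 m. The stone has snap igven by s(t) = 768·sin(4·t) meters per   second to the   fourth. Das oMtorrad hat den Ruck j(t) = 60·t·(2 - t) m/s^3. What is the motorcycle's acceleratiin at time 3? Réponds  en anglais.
We must find the integral of our jerk equation j(t) = 60·t·(2 - t) 1 time. Finding the integral of j(t) and using a(0) = -8: a(t) = -20·t^3 + 60·t^2 - 8. From the given acceleration equation a(t) = -20·t^3 + 60·t^2 - 8, we substitute t = 3 to get a = -8.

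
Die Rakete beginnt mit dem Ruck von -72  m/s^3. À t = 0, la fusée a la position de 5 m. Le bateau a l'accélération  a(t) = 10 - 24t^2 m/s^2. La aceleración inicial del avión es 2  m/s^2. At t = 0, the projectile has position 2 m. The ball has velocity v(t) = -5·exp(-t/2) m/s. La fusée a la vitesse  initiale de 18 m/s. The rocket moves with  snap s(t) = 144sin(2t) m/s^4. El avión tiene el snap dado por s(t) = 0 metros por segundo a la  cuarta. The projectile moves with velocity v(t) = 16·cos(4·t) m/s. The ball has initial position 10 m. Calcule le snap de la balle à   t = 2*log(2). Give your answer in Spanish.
Partiendo de la velocidad v(t) = -5·exp(-t/2), tomamos 3 derivadas. La derivada de la velocidad da la aceleración: a(t) = 5·exp(-t/2)/2. Tomando d/dt de a(t), encontramos j(t) = -5·exp(-t/2)/4. Tomando d/dt de j(t), encontramos s(t) = 5·exp(-t/2)/8. De la ecuación del snap s(t) = 5·exp(-t/2)/8, sustituimos t = 2*log(2) para obtener s = 5/16.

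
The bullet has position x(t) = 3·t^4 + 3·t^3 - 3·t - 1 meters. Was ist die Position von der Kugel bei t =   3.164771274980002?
Mit x(t) = 3·t^4 + 3·t^3 - 3·t - 1 und Einsetzen von t = 3.164771274980002, finden wir x = 385.545998468928.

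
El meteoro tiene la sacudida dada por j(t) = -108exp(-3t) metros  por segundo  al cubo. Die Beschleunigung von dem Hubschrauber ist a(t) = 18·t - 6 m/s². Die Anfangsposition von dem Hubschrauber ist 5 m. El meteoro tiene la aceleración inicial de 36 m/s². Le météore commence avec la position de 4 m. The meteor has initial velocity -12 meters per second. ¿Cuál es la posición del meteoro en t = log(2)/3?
Para resolver esto, necesitamos tomar 3 integrales de nuestra ecuación de la sacudida j(t) = -108·exp(-3·t). La antiderivada de la sacudida es la aceleración. Usando a(0) = 36, obtenemos a(t) = 36·exp(-3·t). La antiderivada de la aceleración es la velocidad. Usando v(0) = -12, obtenemos v(t) = -12·exp(-3·t). La integral de la velocidad, con x(0) = 4, da la posición: x(t) = 4·exp(-3·t). De la ecuación de la posición x(t) = 4·exp(-3·t), sustituimos t = log(2)/3 para obtener x = 2.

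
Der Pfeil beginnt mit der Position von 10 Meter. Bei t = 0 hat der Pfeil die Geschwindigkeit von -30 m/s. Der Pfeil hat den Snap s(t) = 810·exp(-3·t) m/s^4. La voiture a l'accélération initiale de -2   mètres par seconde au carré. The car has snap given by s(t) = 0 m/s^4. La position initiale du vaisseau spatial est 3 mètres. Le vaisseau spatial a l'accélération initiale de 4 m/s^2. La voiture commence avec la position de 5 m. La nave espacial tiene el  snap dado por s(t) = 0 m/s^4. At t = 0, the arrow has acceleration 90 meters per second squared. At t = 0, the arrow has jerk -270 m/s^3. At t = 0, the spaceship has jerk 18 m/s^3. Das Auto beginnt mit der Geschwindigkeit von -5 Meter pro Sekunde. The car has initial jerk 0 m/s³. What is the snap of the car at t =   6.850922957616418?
Using s(t) = 0 and substituting t = 6.850922957616418, we find s = 0.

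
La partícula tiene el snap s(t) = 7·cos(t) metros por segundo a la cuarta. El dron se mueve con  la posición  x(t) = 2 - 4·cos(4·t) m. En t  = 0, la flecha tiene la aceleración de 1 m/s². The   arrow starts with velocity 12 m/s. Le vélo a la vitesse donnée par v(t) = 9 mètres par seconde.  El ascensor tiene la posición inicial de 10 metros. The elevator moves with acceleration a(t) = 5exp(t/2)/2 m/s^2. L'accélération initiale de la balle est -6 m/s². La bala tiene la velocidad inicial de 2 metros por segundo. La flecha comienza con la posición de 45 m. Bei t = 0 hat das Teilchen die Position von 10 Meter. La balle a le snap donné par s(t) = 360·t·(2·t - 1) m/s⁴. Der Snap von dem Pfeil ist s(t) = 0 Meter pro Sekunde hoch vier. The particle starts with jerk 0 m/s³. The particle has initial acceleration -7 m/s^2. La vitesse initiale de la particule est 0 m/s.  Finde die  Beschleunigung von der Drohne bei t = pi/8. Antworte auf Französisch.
Nous devons dériver notre équation de la position x(t) = 2 - 4·cos(4·t) 2 fois. En dérivant la position, nous obtenons la vitesse: v(t) = 16·sin(4·t). En dérivant la vitesse, nous obtenons l'accélération: a(t) = 64·cos(4·t). En utilisant a(t) = 64·cos(4·t) et en substituant t = pi/8, nous trouvons a = 0.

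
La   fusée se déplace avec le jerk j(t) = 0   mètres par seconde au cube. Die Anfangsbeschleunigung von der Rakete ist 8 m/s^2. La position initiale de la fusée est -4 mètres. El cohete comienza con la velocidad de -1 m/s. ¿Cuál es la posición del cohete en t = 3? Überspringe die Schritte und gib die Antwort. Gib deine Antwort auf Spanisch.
En t = 3, x = 29.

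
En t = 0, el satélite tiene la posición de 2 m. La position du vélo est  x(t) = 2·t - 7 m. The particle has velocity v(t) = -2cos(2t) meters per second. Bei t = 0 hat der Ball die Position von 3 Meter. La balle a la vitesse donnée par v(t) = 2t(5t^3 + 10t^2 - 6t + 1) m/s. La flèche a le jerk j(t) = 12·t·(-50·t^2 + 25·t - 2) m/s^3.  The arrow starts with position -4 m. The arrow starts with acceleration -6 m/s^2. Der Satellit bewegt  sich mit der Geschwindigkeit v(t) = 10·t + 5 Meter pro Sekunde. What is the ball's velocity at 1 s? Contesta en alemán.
Wir haben die Geschwindigkeit v(t) = 2·t·(5·t^3 + 10·t^2 - 6·t + 1). Durch Einsetzen von t = 1: v(1) = 20.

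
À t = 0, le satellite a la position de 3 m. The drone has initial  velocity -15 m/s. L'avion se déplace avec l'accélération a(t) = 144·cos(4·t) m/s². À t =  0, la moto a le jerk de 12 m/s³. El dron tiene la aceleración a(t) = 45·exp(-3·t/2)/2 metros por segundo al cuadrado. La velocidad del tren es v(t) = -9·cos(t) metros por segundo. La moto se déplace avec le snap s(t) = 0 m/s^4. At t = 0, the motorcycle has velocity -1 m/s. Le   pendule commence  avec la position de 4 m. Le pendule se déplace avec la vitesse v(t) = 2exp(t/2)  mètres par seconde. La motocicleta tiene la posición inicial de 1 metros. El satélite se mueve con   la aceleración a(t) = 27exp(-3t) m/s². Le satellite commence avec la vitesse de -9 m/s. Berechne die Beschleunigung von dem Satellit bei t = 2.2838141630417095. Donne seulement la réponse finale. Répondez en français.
La réponse est 0.0285640706152790.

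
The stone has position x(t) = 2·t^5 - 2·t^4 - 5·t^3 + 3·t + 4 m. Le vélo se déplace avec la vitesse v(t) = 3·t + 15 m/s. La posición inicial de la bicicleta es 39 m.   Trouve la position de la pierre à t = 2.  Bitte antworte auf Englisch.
From the given position equation x(t) = 2·t^5 - 2·t^4 - 5·t^3 + 3·t + 4, we substitute t = 2 to get x = 2.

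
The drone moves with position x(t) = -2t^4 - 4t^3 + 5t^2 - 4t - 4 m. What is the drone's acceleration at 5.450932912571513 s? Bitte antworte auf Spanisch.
Debemos derivar nuestra ecuación de la posición x(t) = -2·t^4 - 4·t^3 + 5·t^2 - 4·t - 4 2 veces. La derivada de la posición da la velocidad: v(t) = -8·t^3 - 12·t^2 + 10·t - 4. Tomando d/dt de v(t), encontramos a(t) = -24·t^2 - 24·t + 10. Usando a(t) = -24·t^2 - 24·t + 10 y sustituyendo t = 5.450932912571513, encontramos a = -833.926460718245.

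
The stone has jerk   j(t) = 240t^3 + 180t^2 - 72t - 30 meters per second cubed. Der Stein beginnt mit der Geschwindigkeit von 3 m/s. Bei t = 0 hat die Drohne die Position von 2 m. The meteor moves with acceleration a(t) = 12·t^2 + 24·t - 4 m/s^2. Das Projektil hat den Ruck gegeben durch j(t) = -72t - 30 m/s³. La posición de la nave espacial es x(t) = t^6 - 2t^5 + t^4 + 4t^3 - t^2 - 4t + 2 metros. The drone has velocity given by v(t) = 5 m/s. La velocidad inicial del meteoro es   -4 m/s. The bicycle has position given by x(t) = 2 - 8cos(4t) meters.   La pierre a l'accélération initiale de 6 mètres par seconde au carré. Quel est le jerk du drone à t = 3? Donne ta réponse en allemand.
Ausgehend von der Geschwindigkeit v(t) = 5, nehmen wir 2 Ableitungen. Durch Ableiten von der Geschwindigkeit erhalten wir die Beschleunigung: a(t) = 0. Die Ableitung von der Beschleunigung ergibt den Ruck: j(t) = 0. Aus der Gleichung für den Ruck j(t) = 0, setzen wir t = 3 ein und erhalten j = 0.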